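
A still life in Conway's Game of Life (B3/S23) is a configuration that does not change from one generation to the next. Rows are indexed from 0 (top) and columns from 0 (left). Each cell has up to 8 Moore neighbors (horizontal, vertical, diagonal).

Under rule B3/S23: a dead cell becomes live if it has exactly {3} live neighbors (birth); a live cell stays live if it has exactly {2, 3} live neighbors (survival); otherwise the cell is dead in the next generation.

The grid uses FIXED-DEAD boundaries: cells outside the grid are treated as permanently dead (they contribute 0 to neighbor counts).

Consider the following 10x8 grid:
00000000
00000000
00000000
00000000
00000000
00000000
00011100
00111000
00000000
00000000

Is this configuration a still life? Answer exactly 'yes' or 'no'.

Compute generation 1 and compare to generation 0 (given above):
Generation 1:
00000000
00000000
00000000
00000000
00000000
00001000
00100100
00100100
00010000
00000000
Cell (5,4) differs: gen0=0 vs gen1=1 -> NOT a still life.

Answer: no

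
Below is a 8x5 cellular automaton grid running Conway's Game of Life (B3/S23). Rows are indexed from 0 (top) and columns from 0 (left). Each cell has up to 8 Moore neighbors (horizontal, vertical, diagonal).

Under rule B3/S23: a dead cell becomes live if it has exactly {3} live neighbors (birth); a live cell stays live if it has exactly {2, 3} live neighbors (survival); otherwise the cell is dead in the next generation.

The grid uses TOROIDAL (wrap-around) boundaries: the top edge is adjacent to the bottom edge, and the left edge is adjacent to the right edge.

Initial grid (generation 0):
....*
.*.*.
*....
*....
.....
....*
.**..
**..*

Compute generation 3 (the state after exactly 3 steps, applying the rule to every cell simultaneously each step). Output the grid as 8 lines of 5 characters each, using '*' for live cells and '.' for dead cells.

Simulating step by step:
Generation 0 (given above): 11 live cells
Generation 1: 17 live cells
.****
*...*
**..*
.....
.....
.....
.****
.****
Generation 2: 7 live cells
.....
.....
.*..*
*....
.....
..**.
.*..*
.....
Generation 3: 6 live cells
(generation 3 grid is the final answer)

Answer: .....
.....
*....
*....
.....
..**.
..**.
.....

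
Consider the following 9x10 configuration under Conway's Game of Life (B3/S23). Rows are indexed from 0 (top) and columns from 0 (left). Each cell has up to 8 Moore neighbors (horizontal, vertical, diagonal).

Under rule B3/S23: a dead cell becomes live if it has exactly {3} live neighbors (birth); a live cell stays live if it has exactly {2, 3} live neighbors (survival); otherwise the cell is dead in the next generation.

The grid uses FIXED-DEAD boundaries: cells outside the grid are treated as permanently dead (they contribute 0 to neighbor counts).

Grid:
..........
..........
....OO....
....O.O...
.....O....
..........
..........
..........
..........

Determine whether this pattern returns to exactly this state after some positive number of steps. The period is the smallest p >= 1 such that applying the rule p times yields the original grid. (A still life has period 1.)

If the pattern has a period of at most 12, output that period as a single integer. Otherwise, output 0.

Answer: 1

Derivation:
Simulating and comparing each generation to the original:
Gen 0 (original, given above): 5 live cells
Gen 1: 5 live cells, MATCHES original -> period = 1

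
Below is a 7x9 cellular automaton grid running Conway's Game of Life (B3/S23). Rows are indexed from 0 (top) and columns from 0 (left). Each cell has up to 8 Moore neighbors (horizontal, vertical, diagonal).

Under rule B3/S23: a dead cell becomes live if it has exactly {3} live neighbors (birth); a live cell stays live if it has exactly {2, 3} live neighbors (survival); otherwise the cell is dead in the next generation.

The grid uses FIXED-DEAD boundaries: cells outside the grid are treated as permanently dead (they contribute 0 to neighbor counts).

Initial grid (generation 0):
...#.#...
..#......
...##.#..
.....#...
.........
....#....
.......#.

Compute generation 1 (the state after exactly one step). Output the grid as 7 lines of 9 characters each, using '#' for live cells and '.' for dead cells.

Simulating step by step:
Generation 0 (given above): 9 live cells
Generation 1: 7 live cells
(generation 1 grid is the final answer)

Answer: .........
..#..#...
...###...
....##...
.........
.........
.........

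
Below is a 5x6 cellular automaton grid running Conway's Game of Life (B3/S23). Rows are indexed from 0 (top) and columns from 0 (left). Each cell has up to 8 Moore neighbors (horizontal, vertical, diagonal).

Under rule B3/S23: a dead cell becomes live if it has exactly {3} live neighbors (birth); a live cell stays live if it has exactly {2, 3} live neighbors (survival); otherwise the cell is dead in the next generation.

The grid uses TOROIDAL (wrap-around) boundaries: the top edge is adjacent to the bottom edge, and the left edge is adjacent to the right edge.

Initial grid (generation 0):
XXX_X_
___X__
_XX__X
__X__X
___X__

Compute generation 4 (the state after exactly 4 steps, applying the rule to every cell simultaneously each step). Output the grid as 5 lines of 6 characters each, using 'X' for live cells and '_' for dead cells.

Simulating step by step:
Generation 0 (given above): 11 live cells
Generation 1: 20 live cells
_XX_X_
___XXX
XXXXX_
XXXXX_
X__XXX
Generation 2: 2 live cells
_XX___
______
______
______
______
Generation 3: 0 live cells
______
______
______
______
______
Generation 4: 0 live cells
(generation 4 grid is the final answer)

Answer: ______
______
______
______
______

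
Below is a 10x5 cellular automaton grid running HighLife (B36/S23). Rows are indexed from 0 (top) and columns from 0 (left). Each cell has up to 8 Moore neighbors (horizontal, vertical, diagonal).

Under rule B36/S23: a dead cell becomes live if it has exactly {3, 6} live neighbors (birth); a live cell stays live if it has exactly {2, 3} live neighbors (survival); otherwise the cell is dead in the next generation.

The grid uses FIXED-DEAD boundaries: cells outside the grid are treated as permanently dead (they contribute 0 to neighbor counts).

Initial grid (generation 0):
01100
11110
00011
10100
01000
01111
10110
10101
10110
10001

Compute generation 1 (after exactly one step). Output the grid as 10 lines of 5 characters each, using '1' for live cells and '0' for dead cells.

Answer: 10010
10001
10001
01110
10000
10001
11000
11011
10101
01010

Derivation:
Simulating step by step:
Generation 0 (given above): 26 live cells
Generation 1: 23 live cells
(generation 1 grid is the final answer)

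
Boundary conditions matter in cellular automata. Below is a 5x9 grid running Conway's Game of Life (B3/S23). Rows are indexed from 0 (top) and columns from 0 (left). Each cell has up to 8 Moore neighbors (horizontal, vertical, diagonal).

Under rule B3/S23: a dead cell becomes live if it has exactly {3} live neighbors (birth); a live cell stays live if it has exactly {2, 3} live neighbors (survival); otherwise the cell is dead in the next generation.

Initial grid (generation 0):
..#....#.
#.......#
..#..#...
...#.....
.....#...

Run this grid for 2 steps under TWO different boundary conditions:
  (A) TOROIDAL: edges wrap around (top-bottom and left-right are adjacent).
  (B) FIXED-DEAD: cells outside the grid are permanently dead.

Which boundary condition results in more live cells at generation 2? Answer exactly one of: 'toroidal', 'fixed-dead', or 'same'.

Answer: toroidal

Derivation:
Under TOROIDAL boundary, generation 2:
#........
#........
.........
.........
.........
Population = 2

Under FIXED-DEAD boundary, generation 2:
.........
.........
.........
.........
.........
Population = 0

Comparison: toroidal=2, fixed-dead=0 -> toroidal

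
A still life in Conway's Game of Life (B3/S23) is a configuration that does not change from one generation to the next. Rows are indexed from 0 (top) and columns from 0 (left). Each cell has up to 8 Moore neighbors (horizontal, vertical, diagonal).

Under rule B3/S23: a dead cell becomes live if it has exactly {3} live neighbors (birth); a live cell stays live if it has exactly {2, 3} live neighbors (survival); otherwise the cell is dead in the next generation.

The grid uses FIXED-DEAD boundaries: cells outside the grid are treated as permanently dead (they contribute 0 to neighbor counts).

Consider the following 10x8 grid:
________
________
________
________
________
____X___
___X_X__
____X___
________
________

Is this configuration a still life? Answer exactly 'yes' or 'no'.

Answer: yes

Derivation:
Compute generation 1 and compare to generation 0 (given above):
Generation 1:
________
________
________
________
________
____X___
___X_X__
____X___
________
________
The grids are IDENTICAL -> still life.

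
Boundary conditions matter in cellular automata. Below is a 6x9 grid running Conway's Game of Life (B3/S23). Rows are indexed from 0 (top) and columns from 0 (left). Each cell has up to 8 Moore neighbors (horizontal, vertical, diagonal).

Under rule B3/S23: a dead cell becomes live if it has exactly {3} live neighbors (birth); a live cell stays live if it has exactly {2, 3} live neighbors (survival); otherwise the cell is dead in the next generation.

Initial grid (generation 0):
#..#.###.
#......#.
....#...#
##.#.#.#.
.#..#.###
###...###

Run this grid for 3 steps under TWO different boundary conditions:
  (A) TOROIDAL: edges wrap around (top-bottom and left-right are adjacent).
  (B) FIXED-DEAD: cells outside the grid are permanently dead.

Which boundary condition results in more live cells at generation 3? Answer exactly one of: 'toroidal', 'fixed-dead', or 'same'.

Answer: toroidal

Derivation:
Under TOROIDAL boundary, generation 3:
##...###.
...###...
.#..##...
.##..####
.##.##...
..#.##...
Population = 24

Under FIXED-DEAD boundary, generation 3:
.....###.
.....##.#
.....###.
.....###.
.###...#.
..####...
Population = 20

Comparison: toroidal=24, fixed-dead=20 -> toroidal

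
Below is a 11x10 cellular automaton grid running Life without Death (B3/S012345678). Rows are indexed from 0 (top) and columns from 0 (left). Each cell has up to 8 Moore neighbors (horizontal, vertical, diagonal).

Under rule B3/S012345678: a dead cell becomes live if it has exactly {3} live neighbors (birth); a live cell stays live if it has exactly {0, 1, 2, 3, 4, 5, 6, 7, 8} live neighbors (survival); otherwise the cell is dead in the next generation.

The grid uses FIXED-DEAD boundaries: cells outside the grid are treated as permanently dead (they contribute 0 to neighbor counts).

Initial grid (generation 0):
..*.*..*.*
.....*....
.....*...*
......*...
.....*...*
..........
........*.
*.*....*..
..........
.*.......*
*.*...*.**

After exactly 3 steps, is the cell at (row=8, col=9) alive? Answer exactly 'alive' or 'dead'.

Simulating step by step:
Generation 0 (given above): 21 live cells
Generation 1: 29 live cells
..*.*..*.*
....***.*.
.....**..*
.....**...
.....*...*
..........
........*.
*.*....*..
.*........
.*......**
***...*.**
Generation 2: 42 live cells
..***.****
...****.**
.....**..*
....***...
.....**..*
..........
........*.
***....*..
***.....*.
.*.....***
***...****
Generation 3: 51 live cells
..***.****
..*****.**
...*.**.**
....****..
....***..*
..........
.*......*.
***....**.
***.....**
.*....****
***...****

Cell (8,9) at generation 3: 1 -> alive

Answer: alive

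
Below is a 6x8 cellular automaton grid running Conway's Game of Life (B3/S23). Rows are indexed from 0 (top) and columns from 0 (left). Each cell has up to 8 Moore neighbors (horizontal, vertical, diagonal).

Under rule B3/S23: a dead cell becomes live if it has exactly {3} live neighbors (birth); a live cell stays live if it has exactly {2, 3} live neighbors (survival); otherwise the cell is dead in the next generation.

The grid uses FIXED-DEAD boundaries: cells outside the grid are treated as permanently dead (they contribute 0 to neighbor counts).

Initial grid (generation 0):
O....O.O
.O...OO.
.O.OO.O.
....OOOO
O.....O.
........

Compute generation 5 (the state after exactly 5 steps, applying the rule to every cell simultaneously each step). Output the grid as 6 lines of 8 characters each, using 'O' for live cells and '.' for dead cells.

Simulating step by step:
Generation 0 (given above): 16 live cells
Generation 1: 12 live cells
.....O..
OOO....O
..OO....
...OO..O
......OO
........
Generation 2: 12 live cells
.O......
.OOO....
....O...
..OOO.OO
......OO
........
Generation 3: 15 live cells
.O......
.OOO....
.O..OO..
...OO.OO
...O.OOO
........
Generation 4: 15 live cells
.O......
OO.OO...
.O...OO.
..OO...O
...O.O.O
......O.
Generation 5: 20 live cells
(generation 5 grid is the final answer)

Answer: OOO.....
OO..OO..
OO...OO.
..OO.O.O
..OOO..O
......O.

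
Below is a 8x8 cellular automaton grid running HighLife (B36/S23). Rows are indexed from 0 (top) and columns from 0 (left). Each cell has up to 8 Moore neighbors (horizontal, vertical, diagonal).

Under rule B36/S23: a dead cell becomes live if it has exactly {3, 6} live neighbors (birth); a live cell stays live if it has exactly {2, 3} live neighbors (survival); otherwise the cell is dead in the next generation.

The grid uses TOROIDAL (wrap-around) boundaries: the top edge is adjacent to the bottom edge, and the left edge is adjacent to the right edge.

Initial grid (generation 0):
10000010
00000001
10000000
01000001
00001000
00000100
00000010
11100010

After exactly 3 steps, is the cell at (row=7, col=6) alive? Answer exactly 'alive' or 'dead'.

Simulating step by step:
Generation 0 (given above): 13 live cells
Generation 1: 16 live cells
10000010
10000001
10000001
10000000
00000000
00000100
01000111
11000110
Generation 2: 14 live cells
00000111
01000010
01000000
10000001
00000000
00000100
01001001
01000001
Generation 3: 12 live cells
00000101
10000111
01000001
10000000
00000000
00000000
00000010
00000101

Cell (7,6) at generation 3: 0 -> dead

Answer: dead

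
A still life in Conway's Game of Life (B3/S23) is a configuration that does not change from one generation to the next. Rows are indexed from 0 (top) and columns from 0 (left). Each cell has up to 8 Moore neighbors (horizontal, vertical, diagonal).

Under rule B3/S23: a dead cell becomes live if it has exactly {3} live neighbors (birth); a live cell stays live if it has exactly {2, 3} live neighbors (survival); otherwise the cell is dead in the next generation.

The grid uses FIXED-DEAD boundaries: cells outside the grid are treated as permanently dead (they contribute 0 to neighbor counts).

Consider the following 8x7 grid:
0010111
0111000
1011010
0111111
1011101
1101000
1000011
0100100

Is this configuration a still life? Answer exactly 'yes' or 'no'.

Compute generation 1 and compare to generation 0 (given above):
Generation 1:
0110110
0000001
1000011
1000001
1000001
1001001
1010110
0000010
Cell (0,1) differs: gen0=0 vs gen1=1 -> NOT a still life.

Answer: no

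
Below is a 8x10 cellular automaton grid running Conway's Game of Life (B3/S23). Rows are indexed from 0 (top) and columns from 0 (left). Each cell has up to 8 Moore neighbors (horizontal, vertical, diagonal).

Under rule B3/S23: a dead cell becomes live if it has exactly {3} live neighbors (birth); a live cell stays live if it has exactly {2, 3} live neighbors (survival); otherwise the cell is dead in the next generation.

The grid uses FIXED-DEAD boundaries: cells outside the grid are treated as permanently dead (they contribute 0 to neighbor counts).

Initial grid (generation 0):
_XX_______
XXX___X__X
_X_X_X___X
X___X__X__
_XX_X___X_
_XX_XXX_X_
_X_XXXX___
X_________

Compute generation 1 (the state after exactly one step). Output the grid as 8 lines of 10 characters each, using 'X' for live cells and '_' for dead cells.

Simulating step by step:
Generation 0 (given above): 30 live cells
Generation 1: 27 live cells
(generation 1 grid is the final answer)

Answer: X_X_______
X__X______
___XXXX_X_
X___XX__X_
X_X_X_X_X_
X_____X___
XX_X__XX__
____XX____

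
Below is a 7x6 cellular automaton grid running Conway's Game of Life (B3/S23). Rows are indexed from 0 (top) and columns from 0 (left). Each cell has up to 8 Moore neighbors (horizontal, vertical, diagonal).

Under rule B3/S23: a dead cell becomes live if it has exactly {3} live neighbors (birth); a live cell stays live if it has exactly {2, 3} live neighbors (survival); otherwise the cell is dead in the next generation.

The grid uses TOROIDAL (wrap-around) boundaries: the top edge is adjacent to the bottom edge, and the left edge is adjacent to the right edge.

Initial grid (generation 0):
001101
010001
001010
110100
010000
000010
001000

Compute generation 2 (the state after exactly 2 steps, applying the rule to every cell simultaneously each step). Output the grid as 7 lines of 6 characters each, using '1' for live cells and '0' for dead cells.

Answer: 000010
000000
000100
000000
101000
001100
001011

Derivation:
Simulating step by step:
Generation 0 (given above): 13 live cells
Generation 1: 20 live cells
111110
110001
001111
110100
111000
000000
001010
Generation 2: 9 live cells
(generation 2 grid is the final answer)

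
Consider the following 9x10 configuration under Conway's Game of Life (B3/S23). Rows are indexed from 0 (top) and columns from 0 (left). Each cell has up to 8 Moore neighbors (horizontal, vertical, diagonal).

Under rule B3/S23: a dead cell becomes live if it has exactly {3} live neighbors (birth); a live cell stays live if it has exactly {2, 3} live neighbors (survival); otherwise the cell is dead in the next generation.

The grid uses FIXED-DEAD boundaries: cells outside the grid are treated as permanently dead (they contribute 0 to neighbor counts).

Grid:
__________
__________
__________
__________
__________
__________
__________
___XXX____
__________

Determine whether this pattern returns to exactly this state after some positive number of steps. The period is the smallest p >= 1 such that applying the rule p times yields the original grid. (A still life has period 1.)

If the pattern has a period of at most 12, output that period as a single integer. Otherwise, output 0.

Simulating and comparing each generation to the original:
Gen 0 (original, given above): 3 live cells
Gen 1: 3 live cells, differs from original
Gen 2: 3 live cells, MATCHES original -> period = 2

Answer: 2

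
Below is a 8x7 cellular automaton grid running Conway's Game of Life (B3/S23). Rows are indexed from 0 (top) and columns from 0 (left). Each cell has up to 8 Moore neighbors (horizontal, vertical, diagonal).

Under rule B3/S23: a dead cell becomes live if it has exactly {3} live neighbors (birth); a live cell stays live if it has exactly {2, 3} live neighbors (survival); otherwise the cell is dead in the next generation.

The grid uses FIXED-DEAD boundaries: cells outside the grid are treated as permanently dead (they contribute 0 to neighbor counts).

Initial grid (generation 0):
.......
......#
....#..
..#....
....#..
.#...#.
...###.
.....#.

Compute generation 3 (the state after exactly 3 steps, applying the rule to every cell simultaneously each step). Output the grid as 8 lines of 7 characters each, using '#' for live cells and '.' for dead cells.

Answer: .......
.......
.......
.......
....#..
....#.#
.......
.....##

Derivation:
Simulating step by step:
Generation 0 (given above): 10 live cells
Generation 1: 6 live cells
.......
.......
.......
...#...
.......
...#.#.
.....##
.....#.
Generation 2: 8 live cells
.......
.......
.......
.......
....#..
....###
.....##
.....##
Generation 3: 5 live cells
(generation 3 grid is the final answer)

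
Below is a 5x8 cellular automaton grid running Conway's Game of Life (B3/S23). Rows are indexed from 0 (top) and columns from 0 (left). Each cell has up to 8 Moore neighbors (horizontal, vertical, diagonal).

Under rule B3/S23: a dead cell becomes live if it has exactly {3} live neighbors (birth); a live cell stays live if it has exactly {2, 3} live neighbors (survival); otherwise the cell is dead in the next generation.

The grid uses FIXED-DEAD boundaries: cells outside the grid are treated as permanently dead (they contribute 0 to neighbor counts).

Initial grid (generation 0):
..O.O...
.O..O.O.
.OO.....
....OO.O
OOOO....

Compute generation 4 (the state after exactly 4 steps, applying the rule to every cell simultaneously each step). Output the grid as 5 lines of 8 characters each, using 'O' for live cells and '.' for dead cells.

Simulating step by step:
Generation 0 (given above): 14 live cells
Generation 1: 15 live cells
...O.O..
.O...O..
.OOOO.O.
O...O...
.OOOO...
Generation 2: 14 live cells
....O...
.O...OO.
OOOOO...
O.......
.OOOO...
Generation 3: 13 live cells
.....O..
OO...O..
O.OOOO..
O.......
.OOO....
Generation 4: 14 live cells
(generation 4 grid is the final answer)

Answer: ........
OOOO.OO.
O.OOOO..
O.......
.OO.....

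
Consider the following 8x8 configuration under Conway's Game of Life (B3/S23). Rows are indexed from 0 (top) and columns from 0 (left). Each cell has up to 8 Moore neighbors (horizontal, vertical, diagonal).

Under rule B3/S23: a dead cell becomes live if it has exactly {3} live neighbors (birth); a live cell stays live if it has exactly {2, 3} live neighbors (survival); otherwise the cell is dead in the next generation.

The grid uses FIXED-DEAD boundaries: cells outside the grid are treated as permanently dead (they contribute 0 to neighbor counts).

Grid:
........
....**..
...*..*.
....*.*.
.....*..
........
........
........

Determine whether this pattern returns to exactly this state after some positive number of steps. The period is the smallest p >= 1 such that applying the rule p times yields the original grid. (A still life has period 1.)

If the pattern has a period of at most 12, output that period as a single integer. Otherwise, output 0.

Answer: 1

Derivation:
Simulating and comparing each generation to the original:
Gen 0 (original, given above): 7 live cells
Gen 1: 7 live cells, MATCHES original -> period = 1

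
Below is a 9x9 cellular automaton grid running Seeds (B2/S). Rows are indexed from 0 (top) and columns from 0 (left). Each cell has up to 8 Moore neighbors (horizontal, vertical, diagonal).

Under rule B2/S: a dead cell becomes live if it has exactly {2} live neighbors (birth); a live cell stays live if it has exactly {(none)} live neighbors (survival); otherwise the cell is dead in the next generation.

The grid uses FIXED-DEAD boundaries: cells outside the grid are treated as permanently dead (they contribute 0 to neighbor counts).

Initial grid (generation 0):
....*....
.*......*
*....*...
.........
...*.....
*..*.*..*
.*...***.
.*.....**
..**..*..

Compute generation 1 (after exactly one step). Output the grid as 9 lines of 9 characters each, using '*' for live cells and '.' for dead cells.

Answer: .........
*...**...
.*.......
....*....
..*......
.*.......
.........
*..**....
.*......*

Derivation:
Simulating step by step:
Generation 0 (given above): 20 live cells
Generation 1: 12 live cells
(generation 1 grid is the final answer)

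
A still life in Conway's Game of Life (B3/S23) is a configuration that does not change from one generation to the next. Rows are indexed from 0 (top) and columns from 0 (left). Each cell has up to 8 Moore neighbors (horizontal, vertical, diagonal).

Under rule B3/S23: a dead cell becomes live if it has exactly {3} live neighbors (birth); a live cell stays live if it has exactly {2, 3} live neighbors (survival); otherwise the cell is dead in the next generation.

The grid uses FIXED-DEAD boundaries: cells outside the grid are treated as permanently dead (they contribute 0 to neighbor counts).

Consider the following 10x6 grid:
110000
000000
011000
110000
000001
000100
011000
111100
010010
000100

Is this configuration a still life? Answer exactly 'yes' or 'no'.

Compute generation 1 and compare to generation 0 (given above):
Generation 1:
000000
101000
111000
111000
000000
001000
100000
100100
110010
000000
Cell (0,0) differs: gen0=1 vs gen1=0 -> NOT a still life.

Answer: no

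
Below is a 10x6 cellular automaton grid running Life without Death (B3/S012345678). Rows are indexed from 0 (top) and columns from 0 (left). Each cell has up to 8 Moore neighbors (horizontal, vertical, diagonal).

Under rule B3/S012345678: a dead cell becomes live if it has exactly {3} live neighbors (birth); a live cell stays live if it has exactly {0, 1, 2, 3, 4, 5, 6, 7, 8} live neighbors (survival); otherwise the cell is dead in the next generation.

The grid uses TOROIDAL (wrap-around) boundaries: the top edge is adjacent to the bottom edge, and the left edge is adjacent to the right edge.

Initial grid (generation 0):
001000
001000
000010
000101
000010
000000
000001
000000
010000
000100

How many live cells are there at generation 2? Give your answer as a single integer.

Answer: 17

Derivation:
Simulating step by step:
Generation 0 (given above): 9 live cells
Generation 1: 13 live cells
001100
001100
000110
000101
000010
000000
000001
000000
010000
001100
Generation 2: 17 live cells
011110
001100
000110
000101
000010
000000
000001
000000
011000
011100
Population at generation 2: 17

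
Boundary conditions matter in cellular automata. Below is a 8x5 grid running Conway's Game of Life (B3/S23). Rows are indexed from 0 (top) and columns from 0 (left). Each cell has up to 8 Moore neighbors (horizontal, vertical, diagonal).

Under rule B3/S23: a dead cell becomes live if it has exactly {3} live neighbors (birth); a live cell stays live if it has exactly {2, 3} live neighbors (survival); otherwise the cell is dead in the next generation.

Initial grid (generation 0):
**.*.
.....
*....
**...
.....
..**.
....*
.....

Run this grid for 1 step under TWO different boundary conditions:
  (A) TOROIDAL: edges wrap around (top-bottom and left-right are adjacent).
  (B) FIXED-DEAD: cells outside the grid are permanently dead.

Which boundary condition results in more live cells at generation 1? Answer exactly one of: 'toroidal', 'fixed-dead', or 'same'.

Answer: toroidal

Derivation:
Under TOROIDAL boundary, generation 1:
.....
**..*
**...
**...
.**..
...*.
...*.
*...*
Population = 13

Under FIXED-DEAD boundary, generation 1:
.....
**...
**...
**...
.**..
...*.
...*.
.....
Population = 10

Comparison: toroidal=13, fixed-dead=10 -> toroidal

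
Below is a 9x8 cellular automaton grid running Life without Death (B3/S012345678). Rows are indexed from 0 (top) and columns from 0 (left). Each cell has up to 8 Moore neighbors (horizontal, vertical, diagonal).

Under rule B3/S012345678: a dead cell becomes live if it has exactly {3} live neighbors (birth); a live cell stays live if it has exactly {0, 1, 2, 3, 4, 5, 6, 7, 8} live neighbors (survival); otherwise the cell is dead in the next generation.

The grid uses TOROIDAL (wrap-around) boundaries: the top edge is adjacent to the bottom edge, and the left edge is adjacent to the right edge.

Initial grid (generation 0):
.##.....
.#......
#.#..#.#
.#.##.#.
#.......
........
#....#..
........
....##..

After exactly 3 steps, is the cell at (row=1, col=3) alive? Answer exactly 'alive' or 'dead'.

Simulating step by step:
Generation 0 (given above): 16 live cells
Generation 1: 23 live cells
.##.....
.#......
#.######
.######.
#.......
........
#....#..
....##..
....##..
Generation 2: 35 live cells
.##.....
.#..####
#.######
.######.
######..
........
#...##..
....###.
...###..
Generation 3: 42 live cells
###.....
.#..####
#.######
.######.
#######.
#.#.....
#...###.
....###.
..#####.

Cell (1,3) at generation 3: 0 -> dead

Answer: dead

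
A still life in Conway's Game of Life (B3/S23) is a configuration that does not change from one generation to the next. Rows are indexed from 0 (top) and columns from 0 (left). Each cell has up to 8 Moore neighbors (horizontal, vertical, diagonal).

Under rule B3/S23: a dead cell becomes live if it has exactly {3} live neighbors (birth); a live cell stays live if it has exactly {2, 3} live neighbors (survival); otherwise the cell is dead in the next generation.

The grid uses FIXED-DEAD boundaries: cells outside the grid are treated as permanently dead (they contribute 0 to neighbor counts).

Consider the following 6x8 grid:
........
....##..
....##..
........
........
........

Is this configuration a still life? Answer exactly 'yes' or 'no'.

Answer: yes

Derivation:
Compute generation 1 and compare to generation 0 (given above):
Generation 1:
........
....##..
....##..
........
........
........
The grids are IDENTICAL -> still life.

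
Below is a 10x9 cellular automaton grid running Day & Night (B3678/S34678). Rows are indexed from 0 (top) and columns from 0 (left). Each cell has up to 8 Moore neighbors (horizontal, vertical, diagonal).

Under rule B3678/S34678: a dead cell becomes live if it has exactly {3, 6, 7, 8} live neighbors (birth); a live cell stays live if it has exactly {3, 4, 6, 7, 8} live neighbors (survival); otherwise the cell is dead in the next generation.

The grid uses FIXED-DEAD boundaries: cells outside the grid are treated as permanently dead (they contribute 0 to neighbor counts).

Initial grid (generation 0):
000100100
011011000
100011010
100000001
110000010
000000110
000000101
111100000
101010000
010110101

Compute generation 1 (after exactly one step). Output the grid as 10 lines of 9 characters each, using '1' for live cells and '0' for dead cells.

Answer: 001011000
000011000
000111100
100000110
000000111
000000111
011000000
011100000
110111000
001101000

Derivation:
Simulating step by step:
Generation 0 (given above): 31 live cells
Generation 1: 31 live cells
(generation 1 grid is the final answer)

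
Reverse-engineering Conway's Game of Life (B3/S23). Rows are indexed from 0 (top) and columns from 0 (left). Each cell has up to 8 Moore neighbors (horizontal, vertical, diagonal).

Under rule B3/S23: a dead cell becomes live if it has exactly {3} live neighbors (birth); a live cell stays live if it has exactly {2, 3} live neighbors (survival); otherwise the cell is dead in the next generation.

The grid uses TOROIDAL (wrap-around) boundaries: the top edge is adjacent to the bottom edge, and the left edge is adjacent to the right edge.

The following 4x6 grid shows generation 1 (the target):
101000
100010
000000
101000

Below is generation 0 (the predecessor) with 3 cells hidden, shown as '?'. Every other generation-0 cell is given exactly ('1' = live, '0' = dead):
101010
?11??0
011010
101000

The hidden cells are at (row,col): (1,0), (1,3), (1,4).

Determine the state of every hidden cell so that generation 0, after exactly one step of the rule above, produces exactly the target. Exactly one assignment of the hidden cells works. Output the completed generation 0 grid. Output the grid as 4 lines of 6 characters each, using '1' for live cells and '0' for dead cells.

Hidden generation-0 cells (in order): (1,0), (1,3), (1,4).
A hidden cell only influences target cells in its own 3x3 neighborhood. Try each of the 2^3 = 8 assignments, step the completed generation 0 forward once under B3/S23, and compare with the target:
  (1,0)=0 (1,3)=0 (1,4)=0 -> step gives (0,5)='1' but target has '0' -> reject
  (1,0)=0 (1,3)=0 (1,4)=1 -> step gives (2,0)='1' but target has '0' -> reject
  (1,0)=0 (1,3)=1 (1,4)=0 -> step gives (0,2)='0' but target has '1' -> reject
  (1,0)=0 (1,3)=1 (1,4)=1 -> step gives (0,2)='0' but target has '1' -> reject
  (1,0)=1 (1,3)=0 (1,4)=0 -> step gives (1,4)='0' but target has '1' -> reject
  (1,0)=1 (1,3)=0 (1,4)=1 -> step reproduces the target at every cell -> ACCEPT
  (1,0)=1 (1,3)=1 (1,4)=0 -> step gives (0,2)='0' but target has '1' -> reject
  (1,0)=1 (1,3)=1 (1,4)=1 -> step gives (0,2)='0' but target has '1' -> reject
Unique solution: (1,0)=live, (1,3)=dead, (1,4)=live.
Check: live-neighbor counts of every cell in the completed generation 0:
373515
364625
464514
263524
Applying B3/S23 to generation 0 with these counts gives:
101000
100010
000000
101000
which matches the target exactly.

Answer: 101010
111010
011010
101000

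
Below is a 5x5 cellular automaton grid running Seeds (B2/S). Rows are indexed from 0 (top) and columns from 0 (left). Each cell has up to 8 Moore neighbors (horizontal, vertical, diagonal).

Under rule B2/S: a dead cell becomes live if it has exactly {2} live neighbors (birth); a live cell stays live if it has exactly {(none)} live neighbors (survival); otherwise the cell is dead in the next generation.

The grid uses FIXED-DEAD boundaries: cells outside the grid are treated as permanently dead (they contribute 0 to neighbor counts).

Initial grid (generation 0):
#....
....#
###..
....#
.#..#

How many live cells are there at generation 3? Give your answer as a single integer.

Answer: 5

Derivation:
Simulating step by step:
Generation 0 (given above): 8 live cells
Generation 1: 4 live cells
.....
..##.
....#
.....
...#.
Generation 2: 6 live cells
..##.
....#
..#..
...##
.....
Generation 3: 5 live cells
....#
.#...
.....
..#..
...##
Population at generation 3: 5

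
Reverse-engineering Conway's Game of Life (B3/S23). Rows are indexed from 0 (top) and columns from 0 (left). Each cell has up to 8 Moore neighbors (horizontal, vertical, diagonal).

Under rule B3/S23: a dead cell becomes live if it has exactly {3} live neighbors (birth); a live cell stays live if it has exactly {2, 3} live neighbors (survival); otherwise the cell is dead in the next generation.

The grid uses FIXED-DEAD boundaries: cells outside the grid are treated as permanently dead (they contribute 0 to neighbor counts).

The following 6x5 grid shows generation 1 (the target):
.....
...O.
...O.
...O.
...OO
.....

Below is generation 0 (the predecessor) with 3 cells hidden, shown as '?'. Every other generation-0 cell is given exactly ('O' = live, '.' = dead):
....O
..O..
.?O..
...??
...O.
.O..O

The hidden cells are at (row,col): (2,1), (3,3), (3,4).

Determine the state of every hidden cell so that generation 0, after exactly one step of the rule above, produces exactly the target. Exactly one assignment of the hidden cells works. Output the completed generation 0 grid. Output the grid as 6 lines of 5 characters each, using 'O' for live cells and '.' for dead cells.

Answer: ....O
..O..
..O..
....O
...O.
.O..O

Derivation:
Hidden generation-0 cells (in order): (2,1), (3,3), (3,4).
A hidden cell only influences target cells in its own 3x3 neighborhood. Try each of the 2^3 = 8 assignments, step the completed generation 0 forward once under B3/S23, and compare with the target:
  (2,1)=. (3,3)=. (3,4)=. -> step gives (2,3)='.' but target has 'O' -> reject
  (2,1)=. (3,3)=. (3,4)=O -> step reproduces the target at every cell -> ACCEPT
  (2,1)=. (3,3)=O (3,4)=. -> step gives (2,2)='O' but target has '.' -> reject
  (2,1)=. (3,3)=O (3,4)=O -> step gives (2,2)='O' but target has '.' -> reject
  (2,1)=O (3,3)=. (3,4)=. -> step gives (1,1)='O' but target has '.' -> reject
  (2,1)=O (3,3)=. (3,4)=O -> step gives (1,1)='O' but target has '.' -> reject
  (2,1)=O (3,3)=O (3,4)=. -> step gives (1,1)='O' but target has '.' -> reject
  (2,1)=O (3,3)=O (3,4)=O -> step gives (1,1)='O' but target has '.' -> reject
Unique solution: (2,1)=dead, (3,3)=dead, (3,4)=live.
Check: live-neighbor counts of every cell in the completed generation 0:
01120
02131
02131
01231
11223
10221
Applying B3/S23 to generation 0 with these counts gives:
.....
...O.
...O.
...O.
...OO
.....
which matches the target exactly.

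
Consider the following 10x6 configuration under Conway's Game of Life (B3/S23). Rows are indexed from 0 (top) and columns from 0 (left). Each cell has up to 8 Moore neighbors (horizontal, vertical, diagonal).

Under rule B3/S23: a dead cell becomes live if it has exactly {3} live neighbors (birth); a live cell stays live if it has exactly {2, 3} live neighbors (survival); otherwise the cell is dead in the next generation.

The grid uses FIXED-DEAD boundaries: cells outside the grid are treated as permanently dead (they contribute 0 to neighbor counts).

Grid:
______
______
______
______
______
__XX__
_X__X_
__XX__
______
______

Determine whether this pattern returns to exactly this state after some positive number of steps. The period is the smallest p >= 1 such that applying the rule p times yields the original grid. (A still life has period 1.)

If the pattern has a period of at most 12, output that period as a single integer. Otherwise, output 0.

Answer: 1

Derivation:
Simulating and comparing each generation to the original:
Gen 0 (original, given above): 6 live cells
Gen 1: 6 live cells, MATCHES original -> period = 1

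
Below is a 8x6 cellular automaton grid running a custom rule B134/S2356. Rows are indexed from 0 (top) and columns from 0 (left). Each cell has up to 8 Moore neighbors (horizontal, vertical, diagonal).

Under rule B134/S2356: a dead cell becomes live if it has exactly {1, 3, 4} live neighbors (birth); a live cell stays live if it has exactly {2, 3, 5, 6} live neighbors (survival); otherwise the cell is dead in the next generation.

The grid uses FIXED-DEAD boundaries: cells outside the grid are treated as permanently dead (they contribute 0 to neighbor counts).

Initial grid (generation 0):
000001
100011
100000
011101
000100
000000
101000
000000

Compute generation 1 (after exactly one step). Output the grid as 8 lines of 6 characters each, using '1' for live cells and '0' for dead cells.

Answer: 110111
000111
111111
011110
101111
100010
000100
101100

Derivation:
Simulating step by step:
Generation 0 (given above): 12 live cells
Generation 1: 29 live cells
(generation 1 grid is the final answer)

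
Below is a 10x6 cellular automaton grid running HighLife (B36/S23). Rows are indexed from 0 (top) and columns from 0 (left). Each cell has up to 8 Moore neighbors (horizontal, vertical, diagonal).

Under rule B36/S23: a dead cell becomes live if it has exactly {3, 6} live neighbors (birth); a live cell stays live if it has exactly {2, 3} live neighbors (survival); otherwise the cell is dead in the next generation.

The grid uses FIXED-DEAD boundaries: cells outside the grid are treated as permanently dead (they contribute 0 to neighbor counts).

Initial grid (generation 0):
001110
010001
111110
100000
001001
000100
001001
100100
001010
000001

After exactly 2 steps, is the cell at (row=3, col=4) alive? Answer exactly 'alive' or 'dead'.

Simulating step by step:
Generation 0 (given above): 21 live cells
Generation 1: 25 live cells
001110
101101
101110
100010
000000
001110
001110
011110
000110
000000
Generation 2: 17 live cells
011010
000011
101001
010010
000010
001010
000001
010001
000010
000000

Cell (3,4) at generation 2: 1 -> alive

Answer: alive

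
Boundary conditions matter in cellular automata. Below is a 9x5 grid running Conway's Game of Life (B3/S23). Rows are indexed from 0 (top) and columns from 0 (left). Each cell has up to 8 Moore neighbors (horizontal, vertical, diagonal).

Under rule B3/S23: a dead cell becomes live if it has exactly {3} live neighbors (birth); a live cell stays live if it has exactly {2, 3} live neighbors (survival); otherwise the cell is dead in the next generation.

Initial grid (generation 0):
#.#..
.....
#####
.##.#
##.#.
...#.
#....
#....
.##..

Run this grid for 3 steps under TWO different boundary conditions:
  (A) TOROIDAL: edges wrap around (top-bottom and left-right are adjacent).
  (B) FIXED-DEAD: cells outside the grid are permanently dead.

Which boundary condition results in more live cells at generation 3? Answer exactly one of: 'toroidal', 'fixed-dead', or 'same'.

Answer: toroidal

Derivation:
Under TOROIDAL boundary, generation 3:
.....
.....
.....
#...#
##...
#..#.
.##.#
#...#
.#...
Population = 12

Under FIXED-DEAD boundary, generation 3:
.....
.....
.....
##.##
#...#
#.###
.#...
.....
.....
Population = 11

Comparison: toroidal=12, fixed-dead=11 -> toroidal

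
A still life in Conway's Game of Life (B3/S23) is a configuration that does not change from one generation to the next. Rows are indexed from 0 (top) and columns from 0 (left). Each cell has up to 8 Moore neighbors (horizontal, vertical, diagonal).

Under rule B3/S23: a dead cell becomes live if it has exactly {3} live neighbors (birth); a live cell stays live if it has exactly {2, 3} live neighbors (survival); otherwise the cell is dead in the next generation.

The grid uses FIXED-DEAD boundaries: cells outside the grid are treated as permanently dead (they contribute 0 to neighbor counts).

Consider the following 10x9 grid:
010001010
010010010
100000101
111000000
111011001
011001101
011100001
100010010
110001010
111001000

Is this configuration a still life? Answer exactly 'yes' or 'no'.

Answer: no

Derivation:
Compute generation 1 and compare to generation 0 (given above):
Generation 1:
000000100
110001011
101000010
001101010
000011110
000001101
100111101
100110111
001011000
101000100
Cell (0,1) differs: gen0=1 vs gen1=0 -> NOT a still life.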